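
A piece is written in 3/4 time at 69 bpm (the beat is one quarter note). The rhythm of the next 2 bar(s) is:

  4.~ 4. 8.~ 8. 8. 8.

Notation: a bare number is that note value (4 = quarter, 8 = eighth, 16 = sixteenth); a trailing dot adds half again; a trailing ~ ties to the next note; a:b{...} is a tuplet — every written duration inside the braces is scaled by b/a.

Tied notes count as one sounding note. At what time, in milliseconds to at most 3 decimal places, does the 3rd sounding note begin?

note 3 onset = 9/2b = 3913.043ms

1. 0.0ms @ 0 + 2608.696ms (3)
2. 2608.696ms @ 3 + 1304.348ms (3/2)
3. 3913.043ms @ 9/2 + 652.174ms (3/4)
4. 4565.217ms @ 21/4 + 652.174ms (3/4)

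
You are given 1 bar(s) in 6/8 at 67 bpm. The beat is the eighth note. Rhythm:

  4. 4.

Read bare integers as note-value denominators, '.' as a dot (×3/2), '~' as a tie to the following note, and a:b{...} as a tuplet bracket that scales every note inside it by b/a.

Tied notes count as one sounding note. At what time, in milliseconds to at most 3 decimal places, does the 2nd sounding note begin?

1. 0.0ms @ 0 + 2686.567ms (3)
2. 2686.567ms @ 3 + 2686.567ms (3)

note 2 onset = 3b = 2686.567ms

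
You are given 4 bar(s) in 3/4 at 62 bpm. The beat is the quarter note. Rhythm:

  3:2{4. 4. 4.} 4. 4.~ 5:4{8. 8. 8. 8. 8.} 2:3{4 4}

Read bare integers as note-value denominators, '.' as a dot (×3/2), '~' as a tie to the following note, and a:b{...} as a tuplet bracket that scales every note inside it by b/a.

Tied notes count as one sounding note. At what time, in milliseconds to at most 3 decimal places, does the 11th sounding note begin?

1. 0.0ms @ 0 + 967.742ms (1)
2. 967.742ms @ 1 + 967.742ms (1)
3. 1935.484ms @ 2 + 967.742ms (1)
4. 2903.226ms @ 3 + 1451.613ms (3/2)
5. 4354.839ms @ 9/2 + 2032.258ms (21/10)
6. 6387.097ms @ 33/5 + 580.645ms (3/5)
7. 6967.742ms @ 36/5 + 580.645ms (3/5)
8. 7548.387ms @ 39/5 + 580.645ms (3/5)
9. 8129.032ms @ 42/5 + 580.645ms (3/5)
10. 8709.677ms @ 9 + 1451.613ms (3/2)
11. 10161.29ms @ 21/2 + 1451.613ms (3/2)

note 11 onset = 21/2b = 10161.29ms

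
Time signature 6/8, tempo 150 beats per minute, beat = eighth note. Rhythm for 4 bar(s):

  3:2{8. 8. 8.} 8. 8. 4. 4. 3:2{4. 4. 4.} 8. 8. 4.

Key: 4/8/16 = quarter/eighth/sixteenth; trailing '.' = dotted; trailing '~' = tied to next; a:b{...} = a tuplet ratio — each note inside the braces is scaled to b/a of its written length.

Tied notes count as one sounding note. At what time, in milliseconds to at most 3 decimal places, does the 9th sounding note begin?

note 9 onset = 14b = 5600.0ms

1. 0.0ms @ 0 + 400.0ms (1)
2. 400.0ms @ 1 + 400.0ms (1)
3. 800.0ms @ 2 + 400.0ms (1)
4. 1200.0ms @ 3 + 600.0ms (3/2)
5. 1800.0ms @ 9/2 + 600.0ms (3/2)
6. 2400.0ms @ 6 + 1200.0ms (3)
7. 3600.0ms @ 9 + 1200.0ms (3)
8. 4800.0ms @ 12 + 800.0ms (2)
9. 5600.0ms @ 14 + 800.0ms (2)
10. 6400.0ms @ 16 + 800.0ms (2)
11. 7200.0ms @ 18 + 600.0ms (3/2)
12. 7800.0ms @ 39/2 + 600.0ms (3/2)
13. 8400.0ms @ 21 + 1200.0ms (3)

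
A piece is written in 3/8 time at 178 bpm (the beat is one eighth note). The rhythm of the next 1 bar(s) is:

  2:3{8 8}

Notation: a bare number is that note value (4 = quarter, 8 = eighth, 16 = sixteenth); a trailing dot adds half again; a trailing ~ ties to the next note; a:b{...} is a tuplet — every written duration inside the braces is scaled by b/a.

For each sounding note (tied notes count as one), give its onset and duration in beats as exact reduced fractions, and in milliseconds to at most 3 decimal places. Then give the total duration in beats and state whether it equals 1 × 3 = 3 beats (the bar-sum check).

1) 0.0ms=0b +505.618ms=3/2b
2) 505.618ms=3/2b +505.618ms=3/2b
Σ=3b of 3 (178bpm 3/8) — PASS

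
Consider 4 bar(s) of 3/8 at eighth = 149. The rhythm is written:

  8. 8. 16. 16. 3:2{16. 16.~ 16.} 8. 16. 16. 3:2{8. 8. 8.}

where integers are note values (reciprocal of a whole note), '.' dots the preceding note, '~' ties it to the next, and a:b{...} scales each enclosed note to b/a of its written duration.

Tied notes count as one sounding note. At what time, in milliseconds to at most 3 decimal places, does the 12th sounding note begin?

1. 0.0ms @ 0 + 604.027ms (3/2)
2. 604.027ms @ 3/2 + 604.027ms (3/2)
3. 1208.054ms @ 3 + 302.013ms (3/4)
4. 1510.067ms @ 15/4 + 302.013ms (3/4)
5. 1812.081ms @ 9/2 + 201.342ms (1/2)
6. 2013.423ms @ 5 + 402.685ms (1)
7. 2416.107ms @ 6 + 604.027ms (3/2)
8. 3020.134ms @ 15/2 + 302.013ms (3/4)
9. 3322.148ms @ 33/4 + 302.013ms (3/4)
10. 3624.161ms @ 9 + 402.685ms (1)
11. 4026.846ms @ 10 + 402.685ms (1)
12. 4429.53ms @ 11 + 402.685ms (1)

note 12 onset = 11b = 4429.53ms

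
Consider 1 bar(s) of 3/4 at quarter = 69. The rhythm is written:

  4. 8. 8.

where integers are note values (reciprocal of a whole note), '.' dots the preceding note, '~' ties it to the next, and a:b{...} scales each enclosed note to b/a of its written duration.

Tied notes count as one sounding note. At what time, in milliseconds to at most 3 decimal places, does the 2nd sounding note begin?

note 2 onset = 3/2b = 1304.348ms

1. 0.0ms @ 0 + 1304.348ms (3/2)
2. 1304.348ms @ 3/2 + 652.174ms (3/4)
3. 1956.522ms @ 9/4 + 652.174ms (3/4)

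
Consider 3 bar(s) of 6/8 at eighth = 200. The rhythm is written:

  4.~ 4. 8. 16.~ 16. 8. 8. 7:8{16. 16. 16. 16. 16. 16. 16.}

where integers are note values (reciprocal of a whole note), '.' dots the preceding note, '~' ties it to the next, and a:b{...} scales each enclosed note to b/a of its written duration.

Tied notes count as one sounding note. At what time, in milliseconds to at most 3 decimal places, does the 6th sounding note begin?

1. 0.0ms @ 0 + 1800.0ms (6)
2. 1800.0ms @ 6 + 450.0ms (3/2)
3. 2250.0ms @ 15/2 + 450.0ms (3/2)
4. 2700.0ms @ 9 + 450.0ms (3/2)
5. 3150.0ms @ 21/2 + 450.0ms (3/2)
6. 3600.0ms @ 12 + 257.143ms (6/7)
7. 3857.143ms @ 90/7 + 257.143ms (6/7)
8. 4114.286ms @ 96/7 + 257.143ms (6/7)
9. 4371.429ms @ 102/7 + 257.143ms (6/7)
10. 4628.571ms @ 108/7 + 257.143ms (6/7)
11. 4885.714ms @ 114/7 + 257.143ms (6/7)
12. 5142.857ms @ 120/7 + 257.143ms (6/7)

note 6 onset = 12b = 3600.0ms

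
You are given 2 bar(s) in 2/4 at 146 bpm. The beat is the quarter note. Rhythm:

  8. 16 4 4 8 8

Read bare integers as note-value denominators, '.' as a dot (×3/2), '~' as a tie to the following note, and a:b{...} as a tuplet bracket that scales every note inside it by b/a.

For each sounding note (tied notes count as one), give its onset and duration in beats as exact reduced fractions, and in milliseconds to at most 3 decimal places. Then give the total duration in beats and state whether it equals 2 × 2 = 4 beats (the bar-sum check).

1) 0.0ms=0b +308.219ms=3/4b
2) 308.219ms=3/4b +102.74ms=1/4b
3) 410.959ms=1b +410.959ms=1b
4) 821.918ms=2b +410.959ms=1b
5) 1232.877ms=3b +205.479ms=1/2b
6) 1438.356ms=7/2b +205.479ms=1/2b
Σ=4b of 4 (146bpm 2/4) — PASS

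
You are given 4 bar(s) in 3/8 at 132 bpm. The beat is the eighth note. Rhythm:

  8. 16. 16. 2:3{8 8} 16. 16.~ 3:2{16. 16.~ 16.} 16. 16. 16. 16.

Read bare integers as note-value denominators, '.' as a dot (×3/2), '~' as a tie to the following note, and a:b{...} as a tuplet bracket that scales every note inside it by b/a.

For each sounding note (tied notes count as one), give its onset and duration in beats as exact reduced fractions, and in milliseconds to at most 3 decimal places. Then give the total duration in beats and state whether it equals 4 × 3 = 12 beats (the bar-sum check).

1) 0.0ms=0b +681.818ms=3/2b
2) 681.818ms=3/2b +340.909ms=3/4b
3) 1022.727ms=9/4b +340.909ms=3/4b
4) 1363.636ms=3b +681.818ms=3/2b
5) 2045.455ms=9/2b +681.818ms=3/2b
6) 2727.273ms=6b +340.909ms=3/4b
7) 3068.182ms=27/4b +568.182ms=5/4b
8) 3636.364ms=8b +454.545ms=1b
9) 4090.909ms=9b +340.909ms=3/4b
10) 4431.818ms=39/4b +340.909ms=3/4b
11) 4772.727ms=21/2b +340.909ms=3/4b
12) 5113.636ms=45/4b +340.909ms=3/4b
Σ=12b of 12 (132bpm 3/8) — PASS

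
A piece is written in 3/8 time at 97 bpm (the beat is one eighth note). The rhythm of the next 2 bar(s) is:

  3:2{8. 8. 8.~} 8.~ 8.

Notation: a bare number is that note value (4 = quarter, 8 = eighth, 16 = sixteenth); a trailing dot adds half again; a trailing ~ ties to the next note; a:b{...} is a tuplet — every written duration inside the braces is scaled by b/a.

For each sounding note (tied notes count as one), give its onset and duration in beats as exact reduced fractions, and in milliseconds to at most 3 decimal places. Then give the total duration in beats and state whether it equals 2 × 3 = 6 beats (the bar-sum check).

1) 0.0ms=0b +618.557ms=1b
2) 618.557ms=1b +618.557ms=1b
3) 1237.113ms=2b +2474.227ms=4b
Σ=6b of 6 (97bpm 3/8) — PASS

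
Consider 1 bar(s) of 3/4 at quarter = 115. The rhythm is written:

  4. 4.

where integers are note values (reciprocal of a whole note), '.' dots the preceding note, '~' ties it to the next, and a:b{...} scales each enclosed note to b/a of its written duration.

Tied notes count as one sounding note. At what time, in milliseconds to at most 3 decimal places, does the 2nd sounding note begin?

note 2 onset = 3/2b = 782.609ms

1. 0.0ms @ 0 + 782.609ms (3/2)
2. 782.609ms @ 3/2 + 782.609ms (3/2)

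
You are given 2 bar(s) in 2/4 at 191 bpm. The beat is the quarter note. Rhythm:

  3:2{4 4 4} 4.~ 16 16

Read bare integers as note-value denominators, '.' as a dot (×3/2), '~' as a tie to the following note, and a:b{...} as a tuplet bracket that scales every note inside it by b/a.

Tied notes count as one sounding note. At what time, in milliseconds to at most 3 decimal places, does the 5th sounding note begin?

1. 0.0ms @ 0 + 209.424ms (2/3)
2. 209.424ms @ 2/3 + 209.424ms (2/3)
3. 418.848ms @ 4/3 + 209.424ms (2/3)
4. 628.272ms @ 2 + 549.738ms (7/4)
5. 1178.01ms @ 15/4 + 78.534ms (1/4)

note 5 onset = 15/4b = 1178.01ms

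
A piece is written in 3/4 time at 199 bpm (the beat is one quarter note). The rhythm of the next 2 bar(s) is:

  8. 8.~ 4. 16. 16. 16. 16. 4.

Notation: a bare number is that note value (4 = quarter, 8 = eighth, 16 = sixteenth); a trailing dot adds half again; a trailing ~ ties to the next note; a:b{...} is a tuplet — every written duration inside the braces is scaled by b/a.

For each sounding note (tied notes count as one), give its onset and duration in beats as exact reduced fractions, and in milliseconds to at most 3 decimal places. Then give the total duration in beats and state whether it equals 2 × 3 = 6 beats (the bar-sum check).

1) 0.0ms=0b +226.131ms=3/4b
2) 226.131ms=3/4b +678.392ms=9/4b
3) 904.523ms=3b +113.065ms=3/8b
4) 1017.588ms=27/8b +113.065ms=3/8b
5) 1130.653ms=15/4b +113.065ms=3/8b
6) 1243.719ms=33/8b +113.065ms=3/8b
7) 1356.784ms=9/2b +452.261ms=3/2b
Σ=6b of 6 (199bpm 3/4) — PASS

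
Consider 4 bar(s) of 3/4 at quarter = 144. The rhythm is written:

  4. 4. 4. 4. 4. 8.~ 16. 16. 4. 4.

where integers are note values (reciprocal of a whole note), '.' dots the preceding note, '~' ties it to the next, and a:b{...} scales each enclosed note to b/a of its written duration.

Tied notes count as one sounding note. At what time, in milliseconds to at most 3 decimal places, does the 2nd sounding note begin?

note 2 onset = 3/2b = 625.0ms

1. 0.0ms @ 0 + 625.0ms (3/2)
2. 625.0ms @ 3/2 + 625.0ms (3/2)
3. 1250.0ms @ 3 + 625.0ms (3/2)
4. 1875.0ms @ 9/2 + 625.0ms (3/2)
5. 2500.0ms @ 6 + 625.0ms (3/2)
6. 3125.0ms @ 15/2 + 468.75ms (9/8)
7. 3593.75ms @ 69/8 + 156.25ms (3/8)
8. 3750.0ms @ 9 + 625.0ms (3/2)
9. 4375.0ms @ 21/2 + 625.0ms (3/2)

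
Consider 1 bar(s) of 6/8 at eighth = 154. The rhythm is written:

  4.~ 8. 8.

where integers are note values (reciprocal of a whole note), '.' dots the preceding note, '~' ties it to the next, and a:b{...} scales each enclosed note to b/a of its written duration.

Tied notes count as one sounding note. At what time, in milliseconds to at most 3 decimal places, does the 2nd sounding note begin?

1. 0.0ms @ 0 + 1753.247ms (9/2)
2. 1753.247ms @ 9/2 + 584.416ms (3/2)

note 2 onset = 9/2b = 1753.247ms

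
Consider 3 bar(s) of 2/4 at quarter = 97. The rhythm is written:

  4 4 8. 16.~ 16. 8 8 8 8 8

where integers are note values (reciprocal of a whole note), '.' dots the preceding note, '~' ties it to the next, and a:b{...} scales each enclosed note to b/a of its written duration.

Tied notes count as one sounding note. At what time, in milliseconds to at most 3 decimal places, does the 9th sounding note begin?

1. 0.0ms @ 0 + 618.557ms (1)
2. 618.557ms @ 1 + 618.557ms (1)
3. 1237.113ms @ 2 + 463.918ms (3/4)
4. 1701.031ms @ 11/4 + 463.918ms (3/4)
5. 2164.948ms @ 7/2 + 309.278ms (1/2)
6. 2474.227ms @ 4 + 309.278ms (1/2)
7. 2783.505ms @ 9/2 + 309.278ms (1/2)
8. 3092.784ms @ 5 + 309.278ms (1/2)
9. 3402.062ms @ 11/2 + 309.278ms (1/2)

note 9 onset = 11/2b = 3402.062ms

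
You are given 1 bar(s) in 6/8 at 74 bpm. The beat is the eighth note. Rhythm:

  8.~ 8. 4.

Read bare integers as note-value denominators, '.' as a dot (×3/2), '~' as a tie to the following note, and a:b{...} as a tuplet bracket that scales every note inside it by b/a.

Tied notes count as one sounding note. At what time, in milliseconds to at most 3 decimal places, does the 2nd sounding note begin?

1. 0.0ms @ 0 + 2432.432ms (3)
2. 2432.432ms @ 3 + 2432.432ms (3)

note 2 onset = 3b = 2432.432ms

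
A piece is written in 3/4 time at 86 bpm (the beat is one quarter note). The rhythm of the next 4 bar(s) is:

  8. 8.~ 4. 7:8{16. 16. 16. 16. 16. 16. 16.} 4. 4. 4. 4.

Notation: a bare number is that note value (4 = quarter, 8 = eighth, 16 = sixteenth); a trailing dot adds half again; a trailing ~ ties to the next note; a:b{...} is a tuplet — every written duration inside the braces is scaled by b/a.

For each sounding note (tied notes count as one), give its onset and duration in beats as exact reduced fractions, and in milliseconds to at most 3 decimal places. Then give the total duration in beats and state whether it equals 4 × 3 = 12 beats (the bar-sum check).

1) 0.0ms=0b +523.256ms=3/4b
2) 523.256ms=3/4b +1569.767ms=9/4b
3) 2093.023ms=3b +299.003ms=3/7b
4) 2392.027ms=24/7b +299.003ms=3/7b
5) 2691.03ms=27/7b +299.003ms=3/7b
6) 2990.033ms=30/7b +299.003ms=3/7b
7) 3289.037ms=33/7b +299.003ms=3/7b
8) 3588.04ms=36/7b +299.003ms=3/7b
9) 3887.043ms=39/7b +299.003ms=3/7b
10) 4186.047ms=6b +1046.512ms=3/2b
11) 5232.558ms=15/2b +1046.512ms=3/2b
12) 6279.07ms=9b +1046.512ms=3/2b
13) 7325.581ms=21/2b +1046.512ms=3/2b
Σ=12b of 12 (86bpm 3/4) — PASS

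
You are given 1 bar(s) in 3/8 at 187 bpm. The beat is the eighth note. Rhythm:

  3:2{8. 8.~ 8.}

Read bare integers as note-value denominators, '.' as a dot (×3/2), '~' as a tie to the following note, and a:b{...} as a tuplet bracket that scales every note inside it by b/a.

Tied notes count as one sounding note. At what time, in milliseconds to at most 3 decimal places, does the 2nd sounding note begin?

1. 0.0ms @ 0 + 320.856ms (1)
2. 320.856ms @ 1 + 641.711ms (2)

note 2 onset = 1b = 320.856ms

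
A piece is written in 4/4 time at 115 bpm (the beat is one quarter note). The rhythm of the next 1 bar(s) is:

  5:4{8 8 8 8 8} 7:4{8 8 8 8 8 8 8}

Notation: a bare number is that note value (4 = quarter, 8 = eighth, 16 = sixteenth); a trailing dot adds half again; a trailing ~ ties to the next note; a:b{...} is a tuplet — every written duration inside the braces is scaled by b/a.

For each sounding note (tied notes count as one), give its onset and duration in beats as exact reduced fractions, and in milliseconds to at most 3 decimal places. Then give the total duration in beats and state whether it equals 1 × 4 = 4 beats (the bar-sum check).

1) 0.0ms=0b +208.696ms=2/5b
2) 208.696ms=2/5b +208.696ms=2/5b
3) 417.391ms=4/5b +208.696ms=2/5b
4) 626.087ms=6/5b +208.696ms=2/5b
5) 834.783ms=8/5b +208.696ms=2/5b
6) 1043.478ms=2b +149.068ms=2/7b
7) 1192.547ms=16/7b +149.068ms=2/7b
8) 1341.615ms=18/7b +149.068ms=2/7b
9) 1490.683ms=20/7b +149.068ms=2/7b
10) 1639.752ms=22/7b +149.068ms=2/7b
11) 1788.82ms=24/7b +149.068ms=2/7b
12) 1937.888ms=26/7b +149.068ms=2/7b
Σ=4b of 4 (115bpm 4/4) — PASS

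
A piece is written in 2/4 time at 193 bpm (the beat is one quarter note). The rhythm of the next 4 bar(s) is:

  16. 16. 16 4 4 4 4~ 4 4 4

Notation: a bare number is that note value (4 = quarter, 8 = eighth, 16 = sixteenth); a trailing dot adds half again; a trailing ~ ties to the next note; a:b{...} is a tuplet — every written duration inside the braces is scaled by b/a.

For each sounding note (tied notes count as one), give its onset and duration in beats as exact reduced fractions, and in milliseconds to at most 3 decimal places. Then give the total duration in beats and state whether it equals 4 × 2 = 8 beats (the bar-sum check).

1) 0.0ms=0b +116.58ms=3/8b
2) 116.58ms=3/8b +116.58ms=3/8b
3) 233.161ms=3/4b +77.72ms=1/4b
4) 310.881ms=1b +310.881ms=1b
5) 621.762ms=2b +310.881ms=1b
6) 932.642ms=3b +310.881ms=1b
7) 1243.523ms=4b +621.762ms=2b
8) 1865.285ms=6b +310.881ms=1b
9) 2176.166ms=7b +310.881ms=1b
Σ=8b of 8 (193bpm 2/4) — PASS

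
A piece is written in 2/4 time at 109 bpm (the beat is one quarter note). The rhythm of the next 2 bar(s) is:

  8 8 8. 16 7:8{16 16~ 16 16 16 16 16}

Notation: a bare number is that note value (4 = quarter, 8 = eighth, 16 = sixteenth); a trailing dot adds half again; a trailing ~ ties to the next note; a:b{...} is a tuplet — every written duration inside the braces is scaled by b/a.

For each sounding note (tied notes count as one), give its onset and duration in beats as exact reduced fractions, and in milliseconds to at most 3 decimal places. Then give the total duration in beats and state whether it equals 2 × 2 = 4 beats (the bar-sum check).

1) 0.0ms=0b +275.229ms=1/2b
2) 275.229ms=1/2b +275.229ms=1/2b
3) 550.459ms=1b +412.844ms=3/4b
4) 963.303ms=7/4b +137.615ms=1/4b
5) 1100.917ms=2b +157.274ms=2/7b
6) 1258.191ms=16/7b +314.548ms=4/7b
7) 1572.739ms=20/7b +157.274ms=2/7b
8) 1730.013ms=22/7b +157.274ms=2/7b
9) 1887.287ms=24/7b +157.274ms=2/7b
10) 2044.561ms=26/7b +157.274ms=2/7b
Σ=4b of 4 (109bpm 2/4) — PASS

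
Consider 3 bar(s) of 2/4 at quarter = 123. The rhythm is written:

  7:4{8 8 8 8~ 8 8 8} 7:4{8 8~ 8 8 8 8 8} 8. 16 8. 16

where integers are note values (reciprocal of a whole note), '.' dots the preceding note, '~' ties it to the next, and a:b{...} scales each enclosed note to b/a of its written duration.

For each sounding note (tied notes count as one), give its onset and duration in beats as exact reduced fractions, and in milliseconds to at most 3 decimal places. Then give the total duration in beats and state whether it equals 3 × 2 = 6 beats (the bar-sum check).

1) 0.0ms=0b +139.373ms=2/7b
2) 139.373ms=2/7b +139.373ms=2/7b
3) 278.746ms=4/7b +139.373ms=2/7b
4) 418.118ms=6/7b +278.746ms=4/7b
5) 696.864ms=10/7b +139.373ms=2/7b
6) 836.237ms=12/7b +139.373ms=2/7b
7) 975.61ms=2b +139.373ms=2/7b
8) 1114.983ms=16/7b +278.746ms=4/7b
9) 1393.728ms=20/7b +139.373ms=2/7b
10) 1533.101ms=22/7b +139.373ms=2/7b
11) 1672.474ms=24/7b +139.373ms=2/7b
12) 1811.847ms=26/7b +139.373ms=2/7b
13) 1951.22ms=4b +365.854ms=3/4b
14) 2317.073ms=19/4b +121.951ms=1/4b
15) 2439.024ms=5b +365.854ms=3/4b
16) 2804.878ms=23/4b +121.951ms=1/4b
Σ=6b of 6 (123bpm 2/4) — PASS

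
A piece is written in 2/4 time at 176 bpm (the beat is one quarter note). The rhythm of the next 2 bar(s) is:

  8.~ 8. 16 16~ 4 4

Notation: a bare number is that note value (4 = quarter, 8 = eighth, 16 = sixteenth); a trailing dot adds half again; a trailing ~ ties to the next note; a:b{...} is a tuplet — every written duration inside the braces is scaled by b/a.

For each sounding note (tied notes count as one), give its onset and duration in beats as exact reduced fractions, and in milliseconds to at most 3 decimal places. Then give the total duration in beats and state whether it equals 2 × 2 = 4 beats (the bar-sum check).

1) 0.0ms=0b +511.364ms=3/2b
2) 511.364ms=3/2b +85.227ms=1/4b
3) 596.591ms=7/4b +426.136ms=5/4b
4) 1022.727ms=3b +340.909ms=1b
Σ=4b of 4 (176bpm 2/4) — PASS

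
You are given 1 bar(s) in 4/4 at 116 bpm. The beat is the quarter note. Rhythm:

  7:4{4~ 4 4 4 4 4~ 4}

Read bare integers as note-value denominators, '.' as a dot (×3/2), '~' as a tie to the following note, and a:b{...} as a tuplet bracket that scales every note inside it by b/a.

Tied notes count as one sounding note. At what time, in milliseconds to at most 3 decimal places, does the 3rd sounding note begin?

note 3 onset = 12/7b = 886.7ms

1. 0.0ms @ 0 + 591.133ms (8/7)
2. 591.133ms @ 8/7 + 295.567ms (4/7)
3. 886.7ms @ 12/7 + 295.567ms (4/7)
4. 1182.266ms @ 16/7 + 295.567ms (4/7)
5. 1477.833ms @ 20/7 + 591.133ms (8/7)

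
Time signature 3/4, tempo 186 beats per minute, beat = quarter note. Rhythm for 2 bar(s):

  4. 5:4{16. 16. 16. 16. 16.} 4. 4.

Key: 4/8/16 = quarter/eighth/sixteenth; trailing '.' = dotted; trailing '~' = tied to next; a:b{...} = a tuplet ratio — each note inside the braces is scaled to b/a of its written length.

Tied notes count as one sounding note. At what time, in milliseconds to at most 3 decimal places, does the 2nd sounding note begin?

note 2 onset = 3/2b = 483.871ms

1. 0.0ms @ 0 + 483.871ms (3/2)
2. 483.871ms @ 3/2 + 96.774ms (3/10)
3. 580.645ms @ 9/5 + 96.774ms (3/10)
4. 677.419ms @ 21/10 + 96.774ms (3/10)
5. 774.194ms @ 12/5 + 96.774ms (3/10)
6. 870.968ms @ 27/10 + 96.774ms (3/10)
7. 967.742ms @ 3 + 483.871ms (3/2)
8. 1451.613ms @ 9/2 + 483.871ms (3/2)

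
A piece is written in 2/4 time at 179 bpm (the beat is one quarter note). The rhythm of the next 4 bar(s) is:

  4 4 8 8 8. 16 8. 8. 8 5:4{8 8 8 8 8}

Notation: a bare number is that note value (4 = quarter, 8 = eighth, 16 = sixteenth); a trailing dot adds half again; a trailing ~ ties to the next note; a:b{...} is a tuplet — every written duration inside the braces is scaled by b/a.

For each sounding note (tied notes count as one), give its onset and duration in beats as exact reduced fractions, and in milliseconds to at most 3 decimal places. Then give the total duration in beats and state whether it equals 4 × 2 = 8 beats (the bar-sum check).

1) 0.0ms=0b +335.196ms=1b
2) 335.196ms=1b +335.196ms=1b
3) 670.391ms=2b +167.598ms=1/2b
4) 837.989ms=5/2b +167.598ms=1/2b
5) 1005.587ms=3b +251.397ms=3/4b
6) 1256.983ms=15/4b +83.799ms=1/4b
7) 1340.782ms=4b +251.397ms=3/4b
8) 1592.179ms=19/4b +251.397ms=3/4b
9) 1843.575ms=11/2b +167.598ms=1/2b
10) 2011.173ms=6b +134.078ms=2/5b
11) 2145.251ms=32/5b +134.078ms=2/5b
12) 2279.33ms=34/5b +134.078ms=2/5b
13) 2413.408ms=36/5b +134.078ms=2/5b
14) 2547.486ms=38/5b +134.078ms=2/5b
Σ=8b of 8 (179bpm 2/4) — PASS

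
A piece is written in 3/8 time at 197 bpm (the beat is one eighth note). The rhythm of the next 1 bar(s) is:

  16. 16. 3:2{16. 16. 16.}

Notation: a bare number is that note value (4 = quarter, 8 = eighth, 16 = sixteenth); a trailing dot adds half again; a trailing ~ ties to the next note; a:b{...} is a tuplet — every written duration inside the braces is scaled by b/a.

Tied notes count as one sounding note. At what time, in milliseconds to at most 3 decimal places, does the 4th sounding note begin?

1. 0.0ms @ 0 + 228.426ms (3/4)
2. 228.426ms @ 3/4 + 228.426ms (3/4)
3. 456.853ms @ 3/2 + 152.284ms (1/2)
4. 609.137ms @ 2 + 152.284ms (1/2)
5. 761.421ms @ 5/2 + 152.284ms (1/2)

note 4 onset = 2b = 609.137ms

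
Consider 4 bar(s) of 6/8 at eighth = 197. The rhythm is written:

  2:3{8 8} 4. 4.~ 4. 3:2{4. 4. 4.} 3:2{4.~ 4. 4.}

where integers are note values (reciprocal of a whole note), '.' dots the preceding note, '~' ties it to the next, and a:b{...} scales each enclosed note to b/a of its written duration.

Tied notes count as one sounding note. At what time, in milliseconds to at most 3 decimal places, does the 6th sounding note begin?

note 6 onset = 14b = 4263.959ms

1. 0.0ms @ 0 + 456.853ms (3/2)
2. 456.853ms @ 3/2 + 456.853ms (3/2)
3. 913.706ms @ 3 + 913.706ms (3)
4. 1827.411ms @ 6 + 1827.411ms (6)
5. 3654.822ms @ 12 + 609.137ms (2)
6. 4263.959ms @ 14 + 609.137ms (2)
7. 4873.096ms @ 16 + 609.137ms (2)
8. 5482.234ms @ 18 + 1218.274ms (4)
9. 6700.508ms @ 22 + 609.137ms (2)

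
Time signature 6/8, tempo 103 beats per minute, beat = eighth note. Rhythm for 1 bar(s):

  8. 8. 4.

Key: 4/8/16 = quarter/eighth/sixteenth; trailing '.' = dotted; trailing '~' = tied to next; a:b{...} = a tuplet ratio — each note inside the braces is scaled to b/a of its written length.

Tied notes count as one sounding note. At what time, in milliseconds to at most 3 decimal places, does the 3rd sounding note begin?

note 3 onset = 3b = 1747.573ms

1. 0.0ms @ 0 + 873.786ms (3/2)
2. 873.786ms @ 3/2 + 873.786ms (3/2)
3. 1747.573ms @ 3 + 1747.573ms (3)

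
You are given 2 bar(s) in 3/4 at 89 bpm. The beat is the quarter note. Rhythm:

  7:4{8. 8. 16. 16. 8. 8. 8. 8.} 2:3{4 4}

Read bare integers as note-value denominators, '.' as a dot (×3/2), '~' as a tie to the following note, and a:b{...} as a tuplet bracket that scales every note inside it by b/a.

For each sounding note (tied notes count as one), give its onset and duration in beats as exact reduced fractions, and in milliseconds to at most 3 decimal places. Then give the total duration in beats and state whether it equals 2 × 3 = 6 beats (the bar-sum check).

1) 0.0ms=0b +288.925ms=3/7b
2) 288.925ms=3/7b +288.925ms=3/7b
3) 577.849ms=6/7b +144.462ms=3/14b
4) 722.311ms=15/14b +144.462ms=3/14b
5) 866.774ms=9/7b +288.925ms=3/7b
6) 1155.698ms=12/7b +288.925ms=3/7b
7) 1444.623ms=15/7b +288.925ms=3/7b
8) 1733.547ms=18/7b +288.925ms=3/7b
9) 2022.472ms=3b +1011.236ms=3/2b
10) 3033.708ms=9/2b +1011.236ms=3/2b
Σ=6b of 6 (89bpm 3/4) — PASS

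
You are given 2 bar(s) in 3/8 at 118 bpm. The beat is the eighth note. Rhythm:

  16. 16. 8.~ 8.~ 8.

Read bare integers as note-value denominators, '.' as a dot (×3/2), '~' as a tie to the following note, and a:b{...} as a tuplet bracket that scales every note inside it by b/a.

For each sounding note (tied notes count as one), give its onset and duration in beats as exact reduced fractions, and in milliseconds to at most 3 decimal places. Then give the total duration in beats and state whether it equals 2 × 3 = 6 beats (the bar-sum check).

1) 0.0ms=0b +381.356ms=3/4b
2) 381.356ms=3/4b +381.356ms=3/4b
3) 762.712ms=3/2b +2288.136ms=9/2b
Σ=6b of 6 (118bpm 3/8) — PASS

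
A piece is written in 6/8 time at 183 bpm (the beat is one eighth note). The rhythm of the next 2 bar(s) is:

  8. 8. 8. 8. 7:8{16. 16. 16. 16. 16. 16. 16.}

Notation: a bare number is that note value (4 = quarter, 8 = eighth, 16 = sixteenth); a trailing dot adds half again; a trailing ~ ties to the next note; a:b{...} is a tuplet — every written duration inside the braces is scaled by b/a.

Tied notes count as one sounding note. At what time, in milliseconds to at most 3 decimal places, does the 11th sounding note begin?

note 11 onset = 78/7b = 3653.396ms

1. 0.0ms @ 0 + 491.803ms (3/2)
2. 491.803ms @ 3/2 + 491.803ms (3/2)
3. 983.607ms @ 3 + 491.803ms (3/2)
4. 1475.41ms @ 9/2 + 491.803ms (3/2)
5. 1967.213ms @ 6 + 281.03ms (6/7)
6. 2248.244ms @ 48/7 + 281.03ms (6/7)
7. 2529.274ms @ 54/7 + 281.03ms (6/7)
8. 2810.304ms @ 60/7 + 281.03ms (6/7)
9. 3091.335ms @ 66/7 + 281.03ms (6/7)
10. 3372.365ms @ 72/7 + 281.03ms (6/7)
11. 3653.396ms @ 78/7 + 281.03ms (6/7)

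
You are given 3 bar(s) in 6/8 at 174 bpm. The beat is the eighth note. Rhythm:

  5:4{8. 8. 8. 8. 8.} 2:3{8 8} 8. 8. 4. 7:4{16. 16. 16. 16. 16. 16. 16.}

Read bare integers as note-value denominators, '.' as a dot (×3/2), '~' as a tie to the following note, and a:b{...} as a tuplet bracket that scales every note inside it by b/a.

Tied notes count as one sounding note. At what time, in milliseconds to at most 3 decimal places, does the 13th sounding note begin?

1. 0.0ms @ 0 + 413.793ms (6/5)
2. 413.793ms @ 6/5 + 413.793ms (6/5)
3. 827.586ms @ 12/5 + 413.793ms (6/5)
4. 1241.379ms @ 18/5 + 413.793ms (6/5)
5. 1655.172ms @ 24/5 + 413.793ms (6/5)
6. 2068.966ms @ 6 + 517.241ms (3/2)
7. 2586.207ms @ 15/2 + 517.241ms (3/2)
8. 3103.448ms @ 9 + 517.241ms (3/2)
9. 3620.69ms @ 21/2 + 517.241ms (3/2)
10. 4137.931ms @ 12 + 1034.483ms (3)
11. 5172.414ms @ 15 + 147.783ms (3/7)
12. 5320.197ms @ 108/7 + 147.783ms (3/7)
13. 5467.98ms @ 111/7 + 147.783ms (3/7)
14. 5615.764ms @ 114/7 + 147.783ms (3/7)
15. 5763.547ms @ 117/7 + 147.783ms (3/7)
16. 5911.33ms @ 120/7 + 147.783ms (3/7)
17. 6059.113ms @ 123/7 + 147.783ms (3/7)

note 13 onset = 111/7b = 5467.98ms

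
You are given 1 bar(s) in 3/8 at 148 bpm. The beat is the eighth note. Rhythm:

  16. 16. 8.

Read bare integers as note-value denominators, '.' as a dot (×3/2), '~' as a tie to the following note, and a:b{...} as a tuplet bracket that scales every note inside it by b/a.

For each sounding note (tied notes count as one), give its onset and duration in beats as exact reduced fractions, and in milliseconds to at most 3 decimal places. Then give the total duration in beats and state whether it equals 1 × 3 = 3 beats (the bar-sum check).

1) 0.0ms=0b +304.054ms=3/4b
2) 304.054ms=3/4b +304.054ms=3/4b
3) 608.108ms=3/2b +608.108ms=3/2b
Σ=3b of 3 (148bpm 3/8) — PASS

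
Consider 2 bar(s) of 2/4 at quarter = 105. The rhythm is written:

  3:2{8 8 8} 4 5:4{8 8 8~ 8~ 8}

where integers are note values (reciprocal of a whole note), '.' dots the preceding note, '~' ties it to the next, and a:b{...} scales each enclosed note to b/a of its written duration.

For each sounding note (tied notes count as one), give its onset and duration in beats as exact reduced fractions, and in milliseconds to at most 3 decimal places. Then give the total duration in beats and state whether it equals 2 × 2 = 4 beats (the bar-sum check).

1) 0.0ms=0b +190.476ms=1/3b
2) 190.476ms=1/3b +190.476ms=1/3b
3) 380.952ms=2/3b +190.476ms=1/3b
4) 571.429ms=1b +571.429ms=1b
5) 1142.857ms=2b +228.571ms=2/5b
6) 1371.429ms=12/5b +228.571ms=2/5b
7) 1600.0ms=14/5b +685.714ms=6/5b
Σ=4b of 4 (105bpm 2/4) — PASS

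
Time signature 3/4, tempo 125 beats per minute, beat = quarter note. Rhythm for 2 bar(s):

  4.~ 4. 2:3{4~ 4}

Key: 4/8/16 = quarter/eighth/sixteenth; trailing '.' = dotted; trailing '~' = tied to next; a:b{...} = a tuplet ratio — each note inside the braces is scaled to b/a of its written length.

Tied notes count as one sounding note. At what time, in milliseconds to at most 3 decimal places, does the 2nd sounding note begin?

note 2 onset = 3b = 1440.0ms

1. 0.0ms @ 0 + 1440.0ms (3)
2. 1440.0ms @ 3 + 1440.0ms (3)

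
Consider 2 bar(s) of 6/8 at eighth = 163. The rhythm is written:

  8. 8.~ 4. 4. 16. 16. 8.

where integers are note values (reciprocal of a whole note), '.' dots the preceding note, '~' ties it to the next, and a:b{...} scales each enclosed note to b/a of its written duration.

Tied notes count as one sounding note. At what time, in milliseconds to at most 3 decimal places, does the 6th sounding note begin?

1. 0.0ms @ 0 + 552.147ms (3/2)
2. 552.147ms @ 3/2 + 1656.442ms (9/2)
3. 2208.589ms @ 6 + 1104.294ms (3)
4. 3312.883ms @ 9 + 276.074ms (3/4)
5. 3588.957ms @ 39/4 + 276.074ms (3/4)
6. 3865.031ms @ 21/2 + 552.147ms (3/2)

note 6 onset = 21/2b = 3865.031ms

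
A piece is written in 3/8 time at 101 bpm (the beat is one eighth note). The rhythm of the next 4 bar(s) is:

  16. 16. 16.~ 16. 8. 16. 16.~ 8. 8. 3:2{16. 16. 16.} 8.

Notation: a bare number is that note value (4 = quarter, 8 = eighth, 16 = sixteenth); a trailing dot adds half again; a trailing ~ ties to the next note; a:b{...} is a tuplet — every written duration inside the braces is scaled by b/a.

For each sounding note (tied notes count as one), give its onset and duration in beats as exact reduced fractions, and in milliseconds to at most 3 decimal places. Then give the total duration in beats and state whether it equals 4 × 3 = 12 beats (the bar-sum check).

1) 0.0ms=0b +445.545ms=3/4b
2) 445.545ms=3/4b +445.545ms=3/4b
3) 891.089ms=3/2b +891.089ms=3/2b
4) 1782.178ms=3b +891.089ms=3/2b
5) 2673.267ms=9/2b +445.545ms=3/4b
6) 3118.812ms=21/4b +1336.634ms=9/4b
7) 4455.446ms=15/2b +891.089ms=3/2b
8) 5346.535ms=9b +297.03ms=1/2b
9) 5643.564ms=19/2b +297.03ms=1/2b
10) 5940.594ms=10b +297.03ms=1/2b
11) 6237.624ms=21/2b +891.089ms=3/2b
Σ=12b of 12 (101bpm 3/8) — PASS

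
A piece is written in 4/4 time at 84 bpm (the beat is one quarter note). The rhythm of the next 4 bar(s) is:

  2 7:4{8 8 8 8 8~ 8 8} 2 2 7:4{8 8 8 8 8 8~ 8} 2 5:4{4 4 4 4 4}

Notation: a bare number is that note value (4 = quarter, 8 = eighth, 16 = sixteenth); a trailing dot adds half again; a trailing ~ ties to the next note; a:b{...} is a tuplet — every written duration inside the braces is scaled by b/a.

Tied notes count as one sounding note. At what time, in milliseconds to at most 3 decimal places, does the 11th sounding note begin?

note 11 onset = 58/7b = 5918.367ms

1. 0.0ms @ 0 + 1428.571ms (2)
2. 1428.571ms @ 2 + 204.082ms (2/7)
3. 1632.653ms @ 16/7 + 204.082ms (2/7)
4. 1836.735ms @ 18/7 + 204.082ms (2/7)
5. 2040.816ms @ 20/7 + 204.082ms (2/7)
6. 2244.898ms @ 22/7 + 408.163ms (4/7)
7. 2653.061ms @ 26/7 + 204.082ms (2/7)
8. 2857.143ms @ 4 + 1428.571ms (2)
9. 4285.714ms @ 6 + 1428.571ms (2)
10. 5714.286ms @ 8 + 204.082ms (2/7)
11. 5918.367ms @ 58/7 + 204.082ms (2/7)
12. 6122.449ms @ 60/7 + 204.082ms (2/7)
13. 6326.531ms @ 62/7 + 204.082ms (2/7)
14. 6530.612ms @ 64/7 + 204.082ms (2/7)
15. 6734.694ms @ 66/7 + 408.163ms (4/7)
16. 7142.857ms @ 10 + 1428.571ms (2)
17. 8571.429ms @ 12 + 571.429ms (4/5)
18. 9142.857ms @ 64/5 + 571.429ms (4/5)
19. 9714.286ms @ 68/5 + 571.429ms (4/5)
20. 10285.714ms @ 72/5 + 571.429ms (4/5)
21. 10857.143ms @ 76/5 + 571.429ms (4/5)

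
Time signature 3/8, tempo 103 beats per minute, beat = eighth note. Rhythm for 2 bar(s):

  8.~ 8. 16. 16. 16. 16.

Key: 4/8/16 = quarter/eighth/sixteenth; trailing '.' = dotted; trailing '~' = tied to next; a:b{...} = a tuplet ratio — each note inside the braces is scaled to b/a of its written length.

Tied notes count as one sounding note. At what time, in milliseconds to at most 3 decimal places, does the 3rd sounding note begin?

note 3 onset = 15/4b = 2184.466ms

1. 0.0ms @ 0 + 1747.573ms (3)
2. 1747.573ms @ 3 + 436.893ms (3/4)
3. 2184.466ms @ 15/4 + 436.893ms (3/4)
4. 2621.359ms @ 9/2 + 436.893ms (3/4)
5. 3058.252ms @ 21/4 + 436.893ms (3/4)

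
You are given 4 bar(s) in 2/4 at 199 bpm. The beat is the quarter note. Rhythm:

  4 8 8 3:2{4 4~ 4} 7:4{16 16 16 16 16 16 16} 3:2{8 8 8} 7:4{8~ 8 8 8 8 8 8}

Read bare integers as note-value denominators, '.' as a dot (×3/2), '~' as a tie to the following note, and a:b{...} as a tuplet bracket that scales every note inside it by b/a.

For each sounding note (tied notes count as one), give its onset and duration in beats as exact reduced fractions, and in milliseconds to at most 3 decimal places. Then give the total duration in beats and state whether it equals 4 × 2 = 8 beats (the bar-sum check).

1) 0.0ms=0b +301.508ms=1b
2) 301.508ms=1b +150.754ms=1/2b
3) 452.261ms=3/2b +150.754ms=1/2b
4) 603.015ms=2b +201.005ms=2/3b
5) 804.02ms=8/3b +402.01ms=4/3b
6) 1206.03ms=4b +43.073ms=1/7b
7) 1249.103ms=29/7b +43.073ms=1/7b
8) 1292.175ms=30/7b +43.073ms=1/7b
9) 1335.248ms=31/7b +43.073ms=1/7b
10) 1378.32ms=32/7b +43.073ms=1/7b
11) 1421.393ms=33/7b +43.073ms=1/7b
12) 1464.465ms=34/7b +43.073ms=1/7b
13) 1507.538ms=5b +100.503ms=1/3b
14) 1608.04ms=16/3b +100.503ms=1/3b
15) 1708.543ms=17/3b +100.503ms=1/3b
16) 1809.045ms=6b +172.29ms=4/7b
17) 1981.335ms=46/7b +86.145ms=2/7b
18) 2067.48ms=48/7b +86.145ms=2/7b
19) 2153.625ms=50/7b +86.145ms=2/7b
20) 2239.77ms=52/7b +86.145ms=2/7b
21) 2325.915ms=54/7b +86.145ms=2/7b
Σ=8b of 8 (199bpm 2/4) — PASS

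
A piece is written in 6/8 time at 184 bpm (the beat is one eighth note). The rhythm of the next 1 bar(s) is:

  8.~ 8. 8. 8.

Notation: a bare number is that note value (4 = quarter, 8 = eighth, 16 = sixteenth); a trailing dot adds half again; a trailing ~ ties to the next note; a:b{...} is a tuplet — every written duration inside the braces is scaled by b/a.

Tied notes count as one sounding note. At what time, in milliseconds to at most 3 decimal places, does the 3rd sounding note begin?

note 3 onset = 9/2b = 1467.391ms

1. 0.0ms @ 0 + 978.261ms (3)
2. 978.261ms @ 3 + 489.13ms (3/2)
3. 1467.391ms @ 9/2 + 489.13ms (3/2)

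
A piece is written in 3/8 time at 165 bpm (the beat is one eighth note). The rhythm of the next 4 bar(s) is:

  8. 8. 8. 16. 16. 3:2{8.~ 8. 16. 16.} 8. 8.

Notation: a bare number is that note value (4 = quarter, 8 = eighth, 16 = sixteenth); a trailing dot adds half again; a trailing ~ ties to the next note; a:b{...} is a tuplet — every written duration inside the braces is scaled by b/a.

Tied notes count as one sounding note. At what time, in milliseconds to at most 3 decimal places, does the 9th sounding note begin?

note 9 onset = 9b = 3272.727ms

1. 0.0ms @ 0 + 545.455ms (3/2)
2. 545.455ms @ 3/2 + 545.455ms (3/2)
3. 1090.909ms @ 3 + 545.455ms (3/2)
4. 1636.364ms @ 9/2 + 272.727ms (3/4)
5. 1909.091ms @ 21/4 + 272.727ms (3/4)
6. 2181.818ms @ 6 + 727.273ms (2)
7. 2909.091ms @ 8 + 181.818ms (1/2)
8. 3090.909ms @ 17/2 + 181.818ms (1/2)
9. 3272.727ms @ 9 + 545.455ms (3/2)
10. 3818.182ms @ 21/2 + 545.455ms (3/2)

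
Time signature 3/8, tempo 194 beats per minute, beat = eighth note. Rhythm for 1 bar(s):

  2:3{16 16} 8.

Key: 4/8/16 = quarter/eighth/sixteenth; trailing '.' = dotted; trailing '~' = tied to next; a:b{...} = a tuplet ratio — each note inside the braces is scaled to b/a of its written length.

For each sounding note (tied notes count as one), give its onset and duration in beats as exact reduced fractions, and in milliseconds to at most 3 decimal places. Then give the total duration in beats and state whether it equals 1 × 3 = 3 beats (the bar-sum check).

1) 0.0ms=0b +231.959ms=3/4b
2) 231.959ms=3/4b +231.959ms=3/4b
3) 463.918ms=3/2b +463.918ms=3/2b
Σ=3b of 3 (194bpm 3/8) — PASS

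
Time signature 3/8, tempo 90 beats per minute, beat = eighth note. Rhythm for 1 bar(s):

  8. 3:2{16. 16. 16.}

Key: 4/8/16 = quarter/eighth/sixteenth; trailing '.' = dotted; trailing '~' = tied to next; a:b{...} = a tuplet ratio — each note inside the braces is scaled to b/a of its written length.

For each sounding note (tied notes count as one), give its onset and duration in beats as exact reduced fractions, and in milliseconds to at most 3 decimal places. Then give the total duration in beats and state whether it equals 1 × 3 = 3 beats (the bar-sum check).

1) 0.0ms=0b +1000.0ms=3/2b
2) 1000.0ms=3/2b +333.333ms=1/2b
3) 1333.333ms=2b +333.333ms=1/2b
4) 1666.667ms=5/2b +333.333ms=1/2b
Σ=3b of 3 (90bpm 3/8) — PASS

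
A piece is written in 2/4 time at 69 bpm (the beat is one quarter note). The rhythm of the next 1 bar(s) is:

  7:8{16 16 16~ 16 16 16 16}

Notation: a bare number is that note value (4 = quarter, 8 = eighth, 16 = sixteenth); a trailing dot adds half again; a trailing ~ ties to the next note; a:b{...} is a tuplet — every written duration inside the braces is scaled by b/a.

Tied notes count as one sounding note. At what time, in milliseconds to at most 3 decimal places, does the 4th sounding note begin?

1. 0.0ms @ 0 + 248.447ms (2/7)
2. 248.447ms @ 2/7 + 248.447ms (2/7)
3. 496.894ms @ 4/7 + 496.894ms (4/7)
4. 993.789ms @ 8/7 + 248.447ms (2/7)
5. 1242.236ms @ 10/7 + 248.447ms (2/7)
6. 1490.683ms @ 12/7 + 248.447ms (2/7)

note 4 onset = 8/7b = 993.789ms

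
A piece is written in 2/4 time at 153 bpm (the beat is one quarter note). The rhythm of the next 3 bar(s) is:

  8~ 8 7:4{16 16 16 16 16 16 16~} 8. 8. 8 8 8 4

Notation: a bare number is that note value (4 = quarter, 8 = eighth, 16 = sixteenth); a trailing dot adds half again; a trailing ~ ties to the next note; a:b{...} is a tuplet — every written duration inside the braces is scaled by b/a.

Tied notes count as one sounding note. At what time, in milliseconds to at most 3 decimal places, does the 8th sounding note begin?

1. 0.0ms @ 0 + 392.157ms (1)
2. 392.157ms @ 1 + 56.022ms (1/7)
3. 448.179ms @ 8/7 + 56.022ms (1/7)
4. 504.202ms @ 9/7 + 56.022ms (1/7)
5. 560.224ms @ 10/7 + 56.022ms (1/7)
6. 616.246ms @ 11/7 + 56.022ms (1/7)
7. 672.269ms @ 12/7 + 56.022ms (1/7)
8. 728.291ms @ 13/7 + 350.14ms (25/28)
9. 1078.431ms @ 11/4 + 294.118ms (3/4)
10. 1372.549ms @ 7/2 + 196.078ms (1/2)
11. 1568.627ms @ 4 + 196.078ms (1/2)
12. 1764.706ms @ 9/2 + 196.078ms (1/2)
13. 1960.784ms @ 5 + 392.157ms (1)

note 8 onset = 13/7b = 728.291ms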